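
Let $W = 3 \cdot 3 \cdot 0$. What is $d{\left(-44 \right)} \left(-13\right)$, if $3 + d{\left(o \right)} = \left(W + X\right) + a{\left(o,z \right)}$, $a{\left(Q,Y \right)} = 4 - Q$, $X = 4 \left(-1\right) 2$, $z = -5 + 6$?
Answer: $-481$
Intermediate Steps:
$z = 1$
$X = -8$ ($X = \left(-4\right) 2 = -8$)
$W = 0$ ($W = 9 \cdot 0 = 0$)
$d{\left(o \right)} = -7 - o$ ($d{\left(o \right)} = -3 + \left(\left(0 - 8\right) - \left(-4 + o\right)\right) = -3 - \left(4 + o\right) = -7 - o$)
$d{\left(-44 \right)} \left(-13\right) = \left(-7 - -44\right) \left(-13\right) = \left(-7 + 44\right) \left(-13\right) = 37 \left(-13\right) = -481$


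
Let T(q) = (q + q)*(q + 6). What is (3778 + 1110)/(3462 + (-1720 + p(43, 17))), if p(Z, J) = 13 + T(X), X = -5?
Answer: 4888/1745 ≈ 2.8011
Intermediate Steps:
T(q) = 2*q*(6 + q) (T(q) = (2*q)*(6 + q) = 2*q*(6 + q))
p(Z, J) = 3 (p(Z, J) = 13 + 2*(-5)*(6 - 5) = 13 + 2*(-5)*1 = 13 - 10 = 3)
(3778 + 1110)/(3462 + (-1720 + p(43, 17))) = (3778 + 1110)/(3462 + (-1720 + 3)) = 4888/(3462 - 1717) = 4888/1745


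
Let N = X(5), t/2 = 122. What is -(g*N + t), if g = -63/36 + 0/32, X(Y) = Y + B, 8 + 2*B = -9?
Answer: -2001/8 ≈ -250.13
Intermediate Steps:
B = -17/2 (B = -4 + (1/2)*(-9) = -4 - 9/2 = -17/2 ≈ -8.5000)
t = 244 (t = 2*122 = 244)
X(Y) = -17/2 + Y (X(Y) = Y - 17/2 = -17/2 + Y)
g = -7/4 (g = -63*1/36 + 0*(1/32) = -7/4 + 0 = -7/4 ≈ -1.7500)
N = -7/2 (N = -17/2 + 5 = -7/2 ≈ -3.5000)
-(g*N + t) = -(-7/4*(-7/2) + 244) = -(49/8 + 244) = -1*2001/8 = -2001/8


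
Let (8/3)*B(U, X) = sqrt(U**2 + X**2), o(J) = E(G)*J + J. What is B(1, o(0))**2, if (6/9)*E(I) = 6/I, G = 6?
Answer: 9/64 ≈ 0.14063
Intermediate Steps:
E(I) = 9/I (E(I) = 3*(6/I)/2 = 9/I)
o(J) = 5*J/2 (o(J) = (9/6)*J + J = (9*(1/6))*J + J = 3*J/2 + J = 5*J/2)
B(U, X) = 3*sqrt(U**2 + X**2)/8
B(1, o(0))**2 = (3*sqrt(1**2 + ((5/2)*0)**2)/8)**2 = (3*sqrt(1 + 0**2)/8)**2 = (3*sqrt(1 + 0)/8)**2 = (3*sqrt(1)/8)**2 = ((3/8)*1)**2 = (3/8)**2 = 9/64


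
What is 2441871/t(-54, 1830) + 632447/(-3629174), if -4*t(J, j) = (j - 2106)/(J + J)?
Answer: -319031105350225/83471002 ≈ -3.8221e+6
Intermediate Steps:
t(J, j) = -(-2106 + j)/(8*J) (t(J, j) = -(j - 2106)/(4*(J + J)) = -(-2106 + j)/(4*(2*J)) = -(-2106 + j)*1/(2*J)/4 = -(-2106 + j)/(8*J))
2441871/t(-54, 1830) + 632447/(-3629174) = 2441871/(((1/8)*(2106 - 1*1830)/(-54))) + 632447/(-3629174) = 2441871/(((1/8)*(-1/54)*(2106 - 1830))) + 632447*(-1/3629174) = 2441871/(((1/8)*(-1/54)*276)) - 632447/3629174 = 2441871/(-23/36) - 632447/3629174 = 2441871*(-36/23) - 632447/3629174 = -87907356/23 - 632447/3629174 = -319031105350225/83471002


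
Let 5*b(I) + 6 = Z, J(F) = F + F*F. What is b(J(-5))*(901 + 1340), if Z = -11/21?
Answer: -102339/35 ≈ -2924.0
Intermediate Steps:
Z = -11/21 (Z = -11*1/21 = -11/21 ≈ -0.52381)
J(F) = F + F**2
b(I) = -137/105 (b(I) = -6/5 + (1/5)*(-11/21) = -6/5 - 11/105 = -137/105)
b(J(-5))*(901 + 1340) = -137*(901 + 1340)/105 = -137/105*2241 = -102339/35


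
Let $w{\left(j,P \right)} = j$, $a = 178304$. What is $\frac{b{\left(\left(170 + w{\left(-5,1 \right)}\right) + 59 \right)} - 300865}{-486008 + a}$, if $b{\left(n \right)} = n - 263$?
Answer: $\frac{37613}{38463} \approx 0.9779$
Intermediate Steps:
$b{\left(n \right)} = -263 + n$
$\frac{b{\left(\left(170 + w{\left(-5,1 \right)}\right) + 59 \right)} - 300865}{-486008 + a} = \frac{\left(-263 + \left(\left(170 - 5\right) + 59\right)\right) - 300865}{-486008 + 178304} = \frac{\left(-263 + \left(165 + 59\right)\right) - 300865}{-307704} = \left(\left(-263 + 224\right) - 300865\right) \left(- \frac{1}{307704}\right) = \left(-39 - 300865\right) \left(- \frac{1}{307704}\right) = \left(-300904\right) \left(- \frac{1}{307704}\right) = \frac{37613}{38463}$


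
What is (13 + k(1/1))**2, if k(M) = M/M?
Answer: 196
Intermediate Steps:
k(M) = 1
(13 + k(1/1))**2 = (13 + 1)**2 = 14**2 = 196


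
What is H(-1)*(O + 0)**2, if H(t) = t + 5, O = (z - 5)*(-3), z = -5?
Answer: 3600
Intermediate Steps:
O = 30 (O = (-5 - 5)*(-3) = -10*(-3) = 30)
H(t) = 5 + t
H(-1)*(O + 0)**2 = (5 - 1)*(30 + 0)**2 = 4*30**2 = 4*900 = 3600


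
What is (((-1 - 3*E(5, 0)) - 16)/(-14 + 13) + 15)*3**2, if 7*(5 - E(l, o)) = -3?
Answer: 3042/7 ≈ 434.57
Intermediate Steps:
E(l, o) = 38/7 (E(l, o) = 5 - 1/7*(-3) = 5 + 3/7 = 38/7)
(((-1 - 3*E(5, 0)) - 16)/(-14 + 13) + 15)*3**2 = (((-1 - 3*38/7) - 16)/(-14 + 13) + 15)*3**2 = (((-1 - 114/7) - 16)/(-1) + 15)*9 = ((-121/7 - 16)*(-1) + 15)*9 = (-233/7*(-1) + 15)*9 = (233/7 + 15)*9 = (338/7)*9 = 3042/7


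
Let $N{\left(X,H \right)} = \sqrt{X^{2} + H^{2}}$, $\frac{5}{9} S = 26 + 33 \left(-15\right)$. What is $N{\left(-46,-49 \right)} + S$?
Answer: $- \frac{4221}{5} + \sqrt{4517} \approx -776.99$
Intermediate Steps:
$S = - \frac{4221}{5}$ ($S = \frac{9 \left(26 + 33 \left(-15\right)\right)}{5} = \frac{9 \left(26 - 495\right)}{5} = \frac{9}{5} \left(-469\right) = - \frac{4221}{5} \approx -844.2$)
$N{\left(X,H \right)} = \sqrt{H^{2} + X^{2}}$
$N{\left(-46,-49 \right)} + S = \sqrt{\left(-49\right)^{2} + \left(-46\right)^{2}} - \frac{4221}{5} = \sqrt{2401 + 2116} - \frac{4221}{5} = \sqrt{4517} - \frac{4221}{5} = - \frac{4221}{5} + \sqrt{4517}$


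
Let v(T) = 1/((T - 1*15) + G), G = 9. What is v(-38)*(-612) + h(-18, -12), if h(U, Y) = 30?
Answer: 483/11 ≈ 43.909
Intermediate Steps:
v(T) = 1/(-6 + T) (v(T) = 1/((T - 1*15) + 9) = 1/((T - 15) + 9) = 1/((-15 + T) + 9) = 1/(-6 + T))
v(-38)*(-612) + h(-18, -12) = -612/(-6 - 38) + 30 = -612/(-44) + 30 = -1/44*(-612) + 30 = 153/11 + 30 = 483/11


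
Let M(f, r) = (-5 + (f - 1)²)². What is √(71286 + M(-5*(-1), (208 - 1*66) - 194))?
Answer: 101*√7 ≈ 267.22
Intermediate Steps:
M(f, r) = (-5 + (-1 + f)²)²
√(71286 + M(-5*(-1), (208 - 1*66) - 194)) = √(71286 + (-5 + (-1 - 5*(-1))²)²) = √(71286 + (-5 + (-1 + 5)²)²) = √(71286 + (-5 + 4²)²) = √(71286 + (-5 + 16)²) = √(71286 + 11²) = √(71286 + 121) = √71407 = 101*√7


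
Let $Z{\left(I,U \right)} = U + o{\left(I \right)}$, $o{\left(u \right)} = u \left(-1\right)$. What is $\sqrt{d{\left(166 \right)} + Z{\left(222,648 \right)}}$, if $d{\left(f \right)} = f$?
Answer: $4 \sqrt{37} \approx 24.331$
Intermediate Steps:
$o{\left(u \right)} = - u$
$Z{\left(I,U \right)} = U - I$
$\sqrt{d{\left(166 \right)} + Z{\left(222,648 \right)}} = \sqrt{166 + \left(648 - 222\right)} = \sqrt{166 + 426} = \sqrt{592} = 4 \sqrt{37}$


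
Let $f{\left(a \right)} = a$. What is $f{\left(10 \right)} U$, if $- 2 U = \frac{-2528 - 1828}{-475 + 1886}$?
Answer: $\frac{21780}{1411} \approx 15.436$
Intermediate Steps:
$U = \frac{2178}{1411}$ ($U = - \frac{\left(-2528 - 1828\right) \frac{1}{-475 + 1886}}{2} = - \frac{\left(-4356\right) \frac{1}{1411}}{2} = \left(- \frac{1}{2}\right) \left(- \frac{4356}{1411}\right) = \frac{2178}{1411} \approx 1.5436$)
$f{\left(10 \right)} U = 10 \cdot \frac{2178}{1411} = \frac{21780}{1411}$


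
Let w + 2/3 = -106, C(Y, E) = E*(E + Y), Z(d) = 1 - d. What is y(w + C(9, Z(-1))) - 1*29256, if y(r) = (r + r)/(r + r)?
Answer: -29255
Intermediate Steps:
w = -320/3 (w = -⅔ - 106 = -320/3 ≈ -106.67)
y(r) = 1 (y(r) = (2*r)/((2*r)) = (2*r)*(1/(2*r)) = 1)
y(w + C(9, Z(-1))) - 1*29256 = 1 - 1*29256 = 1 - 29256 = -29255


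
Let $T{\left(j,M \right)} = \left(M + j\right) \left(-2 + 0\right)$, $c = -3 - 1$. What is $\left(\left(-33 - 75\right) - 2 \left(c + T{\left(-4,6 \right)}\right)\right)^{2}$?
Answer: $8464$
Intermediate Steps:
$c = -4$
$T{\left(j,M \right)} = - 2 M - 2 j$ ($T{\left(j,M \right)} = \left(M + j\right) \left(-2\right) = - 2 M - 2 j$)
$\left(\left(-33 - 75\right) - 2 \left(c + T{\left(-4,6 \right)}\right)\right)^{2} = \left(\left(-33 - 75\right) - 2 \left(-4 - 4\right)\right)^{2} = \left(-108 - 2 \left(-4 + \left(-12 + 8\right)\right)\right)^{2} = \left(-108 - 2 \left(-4 - 4\right)\right)^{2} = \left(-108 - -16\right)^{2} = \left(-108 + 16\right)^{2} = \left(-92\right)^{2} = 8464$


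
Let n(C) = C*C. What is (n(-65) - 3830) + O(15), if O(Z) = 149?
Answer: 544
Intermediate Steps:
n(C) = C²
(n(-65) - 3830) + O(15) = ((-65)² - 3830) + 149 = (4225 - 3830) + 149 = 395 + 149 = 544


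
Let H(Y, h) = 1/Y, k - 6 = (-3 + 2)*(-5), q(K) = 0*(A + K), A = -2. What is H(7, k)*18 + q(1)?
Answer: 18/7 ≈ 2.5714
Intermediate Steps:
q(K) = 0 (q(K) = 0*(-2 + K) = 0)
k = 11 (k = 6 + (-3 + 2)*(-5) = 6 - 1*(-5) = 6 + 5 = 11)
H(7, k)*18 + q(1) = 18/7 + 0 = 18/7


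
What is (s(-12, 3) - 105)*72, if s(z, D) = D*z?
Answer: -10152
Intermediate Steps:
(s(-12, 3) - 105)*72 = (3*(-12) - 105)*72 = (-36 - 105)*72 = -141*72 = -10152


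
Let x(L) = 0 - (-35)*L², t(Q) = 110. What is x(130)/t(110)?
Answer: 59150/11 ≈ 5377.3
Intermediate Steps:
x(L) = 35*L² (x(L) = 0 + 35*L² = 35*L²)
x(130)/t(110) = (35*130²)/110 = (35*16900)*(1/110) = 591500*(1/110) = 59150/11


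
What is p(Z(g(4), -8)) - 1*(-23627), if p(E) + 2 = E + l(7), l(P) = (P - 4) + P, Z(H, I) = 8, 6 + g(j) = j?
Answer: 23643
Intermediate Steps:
g(j) = -6 + j
l(P) = -4 + 2*P (l(P) = (-4 + P) + P = -4 + 2*P)
p(E) = 8 + E (p(E) = -2 + (E + (-4 + 2*7)) = -2 + (E + (-4 + 14)) = -2 + (E + 10) = -2 + (10 + E) = 8 + E)
p(Z(g(4), -8)) - 1*(-23627) = (8 + 8) - 1*(-23627) = 16 + 23627 = 23643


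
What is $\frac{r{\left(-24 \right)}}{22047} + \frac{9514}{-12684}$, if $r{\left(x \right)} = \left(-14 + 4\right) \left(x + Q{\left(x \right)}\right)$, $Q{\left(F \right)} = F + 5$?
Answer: $- \frac{34050173}{46607358} \approx -0.73057$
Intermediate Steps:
$Q{\left(F \right)} = 5 + F$
$r{\left(x \right)} = -50 - 20 x$ ($r{\left(x \right)} = \left(-14 + 4\right) \left(x + \left(5 + x\right)\right) = - 10 \left(5 + 2 x\right) = -50 - 20 x$)
$\frac{r{\left(-24 \right)}}{22047} + \frac{9514}{-12684} = \frac{-50 - -480}{22047} + \frac{9514}{-12684} = \left(-50 + 480\right) \frac{1}{22047} + 9514 \left(- \frac{1}{12684}\right) = 430 \cdot \frac{1}{22047} - \frac{4757}{6342} = \frac{430}{22047} - \frac{4757}{6342} = - \frac{34050173}{46607358}$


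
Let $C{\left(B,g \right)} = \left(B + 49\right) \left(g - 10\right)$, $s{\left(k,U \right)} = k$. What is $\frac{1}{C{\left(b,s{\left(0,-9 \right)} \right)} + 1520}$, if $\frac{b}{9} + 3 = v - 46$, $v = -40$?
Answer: $\frac{1}{9040} \approx 0.00011062$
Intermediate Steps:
$b = -801$ ($b = -27 + 9 \left(-40 - 46\right) = -27 + 9 \left(-86\right) = -27 - 774 = -801$)
$C{\left(B,g \right)} = \left(-10 + g\right) \left(49 + B\right)$ ($C{\left(B,g \right)} = \left(49 + B\right) \left(-10 + g\right) = \left(-10 + g\right) \left(49 + B\right)$)
$\frac{1}{C{\left(b,s{\left(0,-9 \right)} \right)} + 1520} = \frac{1}{\left(-490 - -8010 + 49 \cdot 0 - 0\right) + 1520} = \frac{1}{\left(-490 + 8010 + 0 + 0\right) + 1520} = \frac{1}{7520 + 1520} = \frac{1}{9040}$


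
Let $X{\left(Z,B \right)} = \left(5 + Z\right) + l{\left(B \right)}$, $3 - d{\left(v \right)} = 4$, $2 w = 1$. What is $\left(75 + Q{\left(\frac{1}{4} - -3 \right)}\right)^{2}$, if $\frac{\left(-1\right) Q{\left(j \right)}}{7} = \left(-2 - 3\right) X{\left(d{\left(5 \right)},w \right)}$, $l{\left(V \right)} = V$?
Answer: $\frac{216225}{4} \approx 54056.0$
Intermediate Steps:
$w = \frac{1}{2}$ ($w = \frac{1}{2} \cdot 1 = \frac{1}{2} \approx 0.5$)
$d{\left(v \right)} = -1$ ($d{\left(v \right)} = 3 - 4 = -1$)
$X{\left(Z,B \right)} = 5 + B + Z$ ($X{\left(Z,B \right)} = \left(5 + Z\right) + B = 5 + B + Z$)
$Q{\left(j \right)} = \frac{315}{2}$ ($Q{\left(j \right)} = - 7 \left(-2 - 3\right) \left(5 + \frac{1}{2} - 1\right) = - 7 \left(\left(-5\right) \frac{9}{2}\right) = \left(-7\right) \left(- \frac{45}{2}\right) = \frac{315}{2}$)
$\left(75 + Q{\left(\frac{1}{4} - -3 \right)}\right)^{2} = \left(75 + \frac{315}{2}\right)^{2} = \left(\frac{465}{2}\right)^{2} = \frac{216225}{4}$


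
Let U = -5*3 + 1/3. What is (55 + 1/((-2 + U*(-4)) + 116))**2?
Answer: 811851049/268324 ≈ 3025.6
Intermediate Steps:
U = -44/3 (U = -15 + 1/3 = -44/3 ≈ -14.667)
(55 + 1/((-2 + U*(-4)) + 116))**2 = (55 + 1/((-2 - 44/3*(-4)) + 116))**2 = (55 + 1/((-2 + 176/3) + 116))**2 = (55 + 1/(170/3 + 116))**2 = (55 + 1/(518/3))**2 = (55 + 3/518)**2 = (28493/518)**2 = 811851049/268324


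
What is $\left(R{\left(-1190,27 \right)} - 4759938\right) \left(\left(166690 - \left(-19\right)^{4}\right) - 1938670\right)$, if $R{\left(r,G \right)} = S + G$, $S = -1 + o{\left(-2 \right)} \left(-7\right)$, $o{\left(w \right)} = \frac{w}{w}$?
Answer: $9054798673619$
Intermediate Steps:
$o{\left(w \right)} = 1$
$S = -8$ ($S = -1 + 1 \left(-7\right) = -1 - 7 = -8$)
$R{\left(r,G \right)} = -8 + G$
$\left(R{\left(-1190,27 \right)} - 4759938\right) \left(\left(166690 - \left(-19\right)^{4}\right) - 1938670\right) = \left(\left(-8 + 27\right) - 4759938\right) \left(\left(166690 - \left(-19\right)^{4}\right) - 1938670\right) = \left(19 - 4759938\right) \left(\left(166690 - 130321\right) - 1938670\right) = - 4759919 \left(\left(166690 - 130321\right) - 1938670\right) = - 4759919 \left(36369 - 1938670\right) = \left(-4759919\right) \left(-1902301\right) = 9054798673619$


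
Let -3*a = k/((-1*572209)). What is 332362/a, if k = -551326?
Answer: -285270791487/275663 ≈ -1.0349e+6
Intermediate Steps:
a = -551326/1716627 (a = -(-551326)/(3*((-1*572209))) = -(-551326)/(3*(-572209)) = -(-551326)*(-1)/(3*572209) = -⅓*551326/572209 = -551326/1716627 ≈ -0.32117)
332362/a = 332362/(-551326/1716627) = 332362*(-1716627/551326) = -285270791487/275663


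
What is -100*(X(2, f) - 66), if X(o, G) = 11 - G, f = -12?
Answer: 4300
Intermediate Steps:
-100*(X(2, f) - 66) = -100*((11 - 1*(-12)) - 66) = -100*((11 + 12) - 66) = -100*(23 - 66) = -100*(-43) = 4300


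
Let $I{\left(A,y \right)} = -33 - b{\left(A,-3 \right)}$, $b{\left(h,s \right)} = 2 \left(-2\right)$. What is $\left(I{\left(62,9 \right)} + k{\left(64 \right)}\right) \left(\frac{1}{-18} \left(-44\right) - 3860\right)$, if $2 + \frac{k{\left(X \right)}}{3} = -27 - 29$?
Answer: $\frac{7047754}{9} \approx 7.8308 \cdot 10^{5}$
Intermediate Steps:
$k{\left(X \right)} = -174$ ($k{\left(X \right)} = -6 + 3 \left(-27 - 29\right) = -6 + 3 \left(-56\right) = -6 - 168 = -174$)
$b{\left(h,s \right)} = -4$
$I{\left(A,y \right)} = -29$ ($I{\left(A,y \right)} = -33 - -4 = -33 + 4 = -29$)
$\left(I{\left(62,9 \right)} + k{\left(64 \right)}\right) \left(\frac{1}{-18} \left(-44\right) - 3860\right) = \left(-29 - 174\right) \left(\frac{1}{-18} \left(-44\right) - 3860\right) = - 203 \left(\left(- \frac{1}{18}\right) \left(-44\right) - 3860\right) = - 203 \left(\frac{22}{9} - 3860\right) = \left(-203\right) \left(- \frac{34718}{9}\right) = \frac{7047754}{9}$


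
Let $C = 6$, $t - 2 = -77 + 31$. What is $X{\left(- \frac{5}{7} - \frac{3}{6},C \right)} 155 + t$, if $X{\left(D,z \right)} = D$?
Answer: $- \frac{3251}{14} \approx -232.21$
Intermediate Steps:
$t = -44$ ($t = 2 + \left(-77 + 31\right) = 2 - 46 = -44$)
$X{\left(- \frac{5}{7} - \frac{3}{6},C \right)} 155 + t = \left(- \frac{5}{7} - \frac{3}{6}\right) 155 - 44 = \left(\left(-5\right) \frac{1}{7} - \frac{1}{2}\right) 155 - 44 = \left(- \frac{5}{7} - \frac{1}{2}\right) 155 - 44 = \left(- \frac{17}{14}\right) 155 - 44 = - \frac{2635}{14} - 44 = - \frac{3251}{14}$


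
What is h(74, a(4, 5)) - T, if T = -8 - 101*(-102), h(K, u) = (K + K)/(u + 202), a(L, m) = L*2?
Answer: -1080796/105 ≈ -10293.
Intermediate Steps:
a(L, m) = 2*L
h(K, u) = 2*K/(202 + u) (h(K, u) = (2*K)/(202 + u) = 2*K/(202 + u))
T = 10294 (T = -8 + 10302 = 10294)
h(74, a(4, 5)) - T = 2*74/(202 + 2*4) - 1*10294 = 2*74/(202 + 8) - 10294 = 2*74/210 - 10294 = 2*74*(1/210) - 10294 = 74/105 - 10294 = -1080796/105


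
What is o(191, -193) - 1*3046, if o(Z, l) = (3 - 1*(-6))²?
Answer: -2965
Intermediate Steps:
o(Z, l) = 81 (o(Z, l) = (3 + 6)² = 9² = 81)
o(191, -193) - 1*3046 = 81 - 1*3046 = 81 - 3046 = -2965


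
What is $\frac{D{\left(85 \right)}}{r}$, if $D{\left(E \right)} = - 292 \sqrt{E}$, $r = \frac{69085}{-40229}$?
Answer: $\frac{11746868 \sqrt{85}}{69085} \approx 1567.6$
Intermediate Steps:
$r = - \frac{69085}{40229}$ ($r = 69085 \left(- \frac{1}{40229}\right) = - \frac{69085}{40229} \approx -1.7173$)
$\frac{D{\left(85 \right)}}{r} = \frac{\left(-292\right) \sqrt{85}}{- \frac{69085}{40229}} = - 292 \sqrt{85} \left(- \frac{40229}{69085}\right) = \frac{11746868 \sqrt{85}}{69085}$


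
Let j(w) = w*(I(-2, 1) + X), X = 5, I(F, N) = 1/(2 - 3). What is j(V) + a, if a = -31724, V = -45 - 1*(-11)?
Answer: -31860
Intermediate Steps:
I(F, N) = -1 (I(F, N) = 1/(-1) = -1)
V = -34 (V = -45 + 11 = -34)
j(w) = 4*w (j(w) = w*(-1 + 5) = w*4 = 4*w)
j(V) + a = 4*(-34) - 31724 = -136 - 31724 = -31860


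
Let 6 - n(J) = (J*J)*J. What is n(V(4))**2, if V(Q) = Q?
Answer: 3364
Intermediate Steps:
n(J) = 6 - J**3 (n(J) = 6 - J*J*J = 6 - J**2*J = 6 - J**3)
n(V(4))**2 = (6 - 1*4**3)**2 = (6 - 1*64)**2 = (6 - 64)**2 = (-58)**2 = 3364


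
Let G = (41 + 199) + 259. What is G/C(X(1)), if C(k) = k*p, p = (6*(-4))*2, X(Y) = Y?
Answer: -499/48 ≈ -10.396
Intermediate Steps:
p = -48 (p = -24*2 = -48)
C(k) = -48*k (C(k) = k*(-48) = -48*k)
G = 499 (G = 240 + 259 = 499)
G/C(X(1)) = 499/((-48*1)) = 499/(-48) = 499*(-1/48) = -499/48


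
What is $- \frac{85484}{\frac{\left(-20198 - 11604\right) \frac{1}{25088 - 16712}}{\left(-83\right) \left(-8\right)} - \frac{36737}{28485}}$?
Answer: $\frac{2257119522322560}{34204121723} \approx 65990.0$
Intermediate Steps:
$- \frac{85484}{\frac{\left(-20198 - 11604\right) \frac{1}{25088 - 16712}}{\left(-83\right) \left(-8\right)} - \frac{36737}{28485}} = - \frac{85484}{\frac{\left(-31802\right) \frac{1}{8376}}{664} - \frac{36737}{28485}} = - \frac{85484}{\left(-31802\right) \frac{1}{8376} \cdot \frac{1}{664} - \frac{36737}{28485}} = - \frac{85484}{\left(- \frac{15901}{4188}\right) \frac{1}{664} - \frac{36737}{28485}} = - \frac{85484}{- \frac{15901}{2780832} - \frac{36737}{28485}} = - \frac{85484}{- \frac{34204121723}{26403999840}} = \left(-85484\right) \left(- \frac{26403999840}{34204121723}\right) = \frac{2257119522322560}{34204121723}$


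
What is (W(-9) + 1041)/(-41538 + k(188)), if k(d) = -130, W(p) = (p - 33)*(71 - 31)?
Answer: 639/41668 ≈ 0.015336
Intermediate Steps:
W(p) = -1320 + 40*p (W(p) = (-33 + p)*40 = -1320 + 40*p)
(W(-9) + 1041)/(-41538 + k(188)) = ((-1320 + 40*(-9)) + 1041)/(-41538 - 130) = ((-1320 - 360) + 1041)/(-41668) = (-1680 + 1041)*(-1/41668) = -639*(-1/41668) = 639/41668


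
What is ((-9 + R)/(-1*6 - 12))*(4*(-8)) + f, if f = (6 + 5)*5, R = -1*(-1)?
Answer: 367/9 ≈ 40.778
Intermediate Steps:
R = 1
f = 55 (f = 11*5 = 55)
((-9 + R)/(-1*6 - 12))*(4*(-8)) + f = ((-9 + 1)/(-1*6 - 12))*(4*(-8)) + 55 = -8/(-6 - 12)*(-32) + 55 = -8/(-18)*(-32) + 55 = -8*(-1/18)*(-32) + 55 = (4/9)*(-32) + 55 = -128/9 + 55 = 367/9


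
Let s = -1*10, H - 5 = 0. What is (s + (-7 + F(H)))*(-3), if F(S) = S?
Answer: 36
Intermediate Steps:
H = 5 (H = 5 + 0 = 5)
s = -10
(s + (-7 + F(H)))*(-3) = (-10 + (-7 + 5))*(-3) = (-10 - 2)*(-3) = -12*(-3) = 36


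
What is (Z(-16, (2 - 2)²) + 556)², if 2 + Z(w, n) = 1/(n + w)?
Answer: 78552769/256 ≈ 3.0685e+5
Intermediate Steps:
Z(w, n) = -2 + 1/(n + w)
(Z(-16, (2 - 2)²) + 556)² = ((1 - 2*(2 - 2)² - 2*(-16))/((2 - 2)² - 16) + 556)² = ((1 - 2*0² + 32)/(0² - 16) + 556)² = ((1 - 2*0 + 32)/(0 - 16) + 556)² = ((1 + 0 + 32)/(-16) + 556)² = (-1/16*33 + 556)² = (-33/16 + 556)² = (8863/16)² = 78552769/256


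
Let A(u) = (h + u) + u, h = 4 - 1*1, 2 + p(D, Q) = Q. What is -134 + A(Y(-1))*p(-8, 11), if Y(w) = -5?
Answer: -197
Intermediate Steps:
p(D, Q) = -2 + Q
h = 3 (h = 4 - 1 = 3)
A(u) = 3 + 2*u (A(u) = (3 + u) + u = 3 + 2*u)
-134 + A(Y(-1))*p(-8, 11) = -134 + (3 + 2*(-5))*(-2 + 11) = -134 + (3 - 10)*9 = -134 - 7*9 = -134 - 63 = -197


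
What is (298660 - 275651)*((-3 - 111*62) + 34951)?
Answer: 645770594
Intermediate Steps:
(298660 - 275651)*((-3 - 111*62) + 34951) = 23009*((-3 - 6882) + 34951) = 23009*(-6885 + 34951) = 23009*28066 = 645770594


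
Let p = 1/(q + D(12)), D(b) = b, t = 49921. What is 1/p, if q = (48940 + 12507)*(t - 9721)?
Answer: 2470169412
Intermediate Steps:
q = 2470169400 (q = (48940 + 12507)*(49921 - 9721) = 61447*40200 = 2470169400)
p = 1/2470169412 (p = 1/(2470169400 + 12) = 1/2470169412 ≈ 4.0483e-10)
1/p = 1/(1/2470169412) = 2470169412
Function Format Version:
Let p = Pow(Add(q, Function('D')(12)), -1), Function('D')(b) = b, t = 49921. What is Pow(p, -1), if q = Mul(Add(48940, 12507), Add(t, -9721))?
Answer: 2470169412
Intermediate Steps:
q = 2470169400 (q = Mul(Add(48940, 12507), Add(49921, -9721)) = Mul(61447, 40200) = 2470169400)
p = Rational(1, 2470169412) (p = Pow(Add(2470169400, 12), -1) = Pow(2470169412, -1) = Rational(1, 2470169412) ≈ 4.0483e-10)
Pow(p, -1) = Pow(Rational(1, 2470169412), -1) = 2470169412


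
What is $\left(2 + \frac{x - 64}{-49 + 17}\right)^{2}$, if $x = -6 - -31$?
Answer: $\frac{10609}{1024} \approx 10.36$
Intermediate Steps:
$x = 25$ ($x = -6 + 31 = 25$)
$\left(2 + \frac{x - 64}{-49 + 17}\right)^{2} = \left(2 + \frac{25 - 64}{-49 + 17}\right)^{2} = \left(2 - \frac{39}{-32}\right)^{2} = \left(2 - - \frac{39}{32}\right)^{2} = \left(2 + \frac{39}{32}\right)^{2} = \left(\frac{103}{32}\right)^{2} = \frac{10609}{1024}$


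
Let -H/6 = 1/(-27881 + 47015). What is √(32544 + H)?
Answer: √330963397035/3189 ≈ 180.40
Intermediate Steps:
H = -1/3189 (H = -6/(-27881 + 47015) = -6/19134 = -6*1/19134 = -1/3189 ≈ -0.00031358)
√(32544 + H) = √(32544 - 1/3189) = √(103782815/3189) = √330963397035/3189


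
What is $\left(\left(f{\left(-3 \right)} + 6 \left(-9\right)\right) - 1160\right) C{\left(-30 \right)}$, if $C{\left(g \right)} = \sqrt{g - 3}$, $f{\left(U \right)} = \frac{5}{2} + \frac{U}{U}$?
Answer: $- \frac{2421 i \sqrt{33}}{2} \approx - 6953.8 i$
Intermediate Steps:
$f{\left(U \right)} = \frac{7}{2}$ ($f{\left(U \right)} = 5 \cdot \frac{1}{2} + 1 = \frac{5}{2} + 1 = \frac{7}{2}$)
$C{\left(g \right)} = \sqrt{-3 + g}$
$\left(\left(f{\left(-3 \right)} + 6 \left(-9\right)\right) - 1160\right) C{\left(-30 \right)} = \left(\left(\frac{7}{2} + 6 \left(-9\right)\right) - 1160\right) \sqrt{-3 - 30} = \left(\left(\frac{7}{2} - 54\right) - 1160\right) \sqrt{-33} = \left(- \frac{101}{2} - 1160\right) i \sqrt{33} = - \frac{2421 i \sqrt{33}}{2}$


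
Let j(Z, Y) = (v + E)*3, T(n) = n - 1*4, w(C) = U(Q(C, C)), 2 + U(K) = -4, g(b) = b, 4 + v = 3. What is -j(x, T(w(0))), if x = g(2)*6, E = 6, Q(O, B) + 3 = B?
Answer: -15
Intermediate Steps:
v = -1 (v = -4 + 3 = -1)
Q(O, B) = -3 + B
U(K) = -6 (U(K) = -2 - 4 = -6)
w(C) = -6
T(n) = -4 + n (T(n) = n - 4 = -4 + n)
x = 12 (x = 2*6 = 12)
j(Z, Y) = 15 (j(Z, Y) = (-1 + 6)*3 = 5*3 = 15)
-j(x, T(w(0))) = -1*15 = -15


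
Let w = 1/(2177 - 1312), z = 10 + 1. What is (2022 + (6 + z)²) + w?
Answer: 1999016/865 ≈ 2311.0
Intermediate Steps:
z = 11
w = 1/865 ≈ 0.0011561
(2022 + (6 + z)²) + w = (2022 + (6 + 11)²) + 1/865 = (2022 + 17²) + 1/865 = (2022 + 289) + 1/865 = 2311 + 1/865 = 1999016/865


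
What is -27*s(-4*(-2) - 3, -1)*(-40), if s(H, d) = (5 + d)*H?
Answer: 21600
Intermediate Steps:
s(H, d) = H*(5 + d)
-27*s(-4*(-2) - 3, -1)*(-40) = -27*(-4*(-2) - 3)*(5 - 1)*(-40) = -27*(8 - 3)*4*(-40) = -135*4*(-40) = -27*20*(-40) = -540*(-40) = 21600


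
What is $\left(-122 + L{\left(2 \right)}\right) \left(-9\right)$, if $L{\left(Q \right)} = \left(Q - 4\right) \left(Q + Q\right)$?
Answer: $1170$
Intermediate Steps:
$L{\left(Q \right)} = 2 Q \left(-4 + Q\right)$ ($L{\left(Q \right)} = \left(-4 + Q\right) 2 Q = 2 Q \left(-4 + Q\right)$)
$\left(-122 + L{\left(2 \right)}\right) \left(-9\right) = \left(-122 + 2 \cdot 2 \left(-4 + 2\right)\right) \left(-9\right) = \left(-122 + 2 \cdot 2 \left(-2\right)\right) \left(-9\right) = \left(-122 - 8\right) \left(-9\right) = \left(-130\right) \left(-9\right) = 1170$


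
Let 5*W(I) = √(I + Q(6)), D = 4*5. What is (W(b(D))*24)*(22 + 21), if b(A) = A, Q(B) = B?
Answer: 1032*√26/5 ≈ 1052.4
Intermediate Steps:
D = 20
W(I) = √(6 + I)/5 (W(I) = √(I + 6)/5 = √(6 + I)/5)
(W(b(D))*24)*(22 + 21) = ((√(6 + 20)/5)*24)*(22 + 21) = ((√26/5)*24)*43 = (24*√26/5)*43 = 1032*√26/5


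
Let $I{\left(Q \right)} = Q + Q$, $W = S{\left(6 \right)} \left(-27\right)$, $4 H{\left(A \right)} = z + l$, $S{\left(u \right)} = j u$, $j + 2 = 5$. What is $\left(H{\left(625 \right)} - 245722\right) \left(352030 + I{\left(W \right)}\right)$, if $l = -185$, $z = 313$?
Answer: $-86251440020$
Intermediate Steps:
$j = 3$ ($j = -2 + 5 = 3$)
$S{\left(u \right)} = 3 u$
$H{\left(A \right)} = 32$ ($H{\left(A \right)} = \frac{313 - 185}{4} = \frac{1}{4} \cdot 128 = 32$)
$W = -486$ ($W = 3 \cdot 6 \left(-27\right) = 18 \left(-27\right) = -486$)
$I{\left(Q \right)} = 2 Q$
$\left(H{\left(625 \right)} - 245722\right) \left(352030 + I{\left(W \right)}\right) = \left(32 - 245722\right) \left(352030 + 2 \left(-486\right)\right) = - 245690 \left(352030 - 972\right) = \left(-245690\right) 351058 = -86251440020$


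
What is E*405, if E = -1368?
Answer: -554040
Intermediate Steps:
E*405 = -1368*405 = -554040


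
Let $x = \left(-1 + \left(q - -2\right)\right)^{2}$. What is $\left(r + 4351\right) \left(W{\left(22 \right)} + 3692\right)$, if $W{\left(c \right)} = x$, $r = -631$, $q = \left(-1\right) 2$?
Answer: $13737960$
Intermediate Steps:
$q = -2$
$x = 1$ ($x = \left(-1 - 0\right)^{2} = \left(-1 + \left(-2 + 2\right)\right)^{2} = \left(-1 + 0\right)^{2} = \left(-1\right)^{2} = 1$)
$W{\left(c \right)} = 1$
$\left(r + 4351\right) \left(W{\left(22 \right)} + 3692\right) = \left(-631 + 4351\right) \left(1 + 3692\right) = 3720 \cdot 3693 = 13737960$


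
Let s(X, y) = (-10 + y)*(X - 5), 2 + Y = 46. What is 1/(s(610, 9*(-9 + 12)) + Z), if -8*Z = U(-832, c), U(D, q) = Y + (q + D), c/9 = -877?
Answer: 8/90961 ≈ 8.7950e-5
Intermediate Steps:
c = -7893 (c = 9*(-877) = -7893)
Y = 44 (Y = -2 + 46 = 44)
s(X, y) = (-10 + y)*(-5 + X)
U(D, q) = 44 + D + q (U(D, q) = 44 + (q + D) = 44 + (D + q) = 44 + D + q)
Z = 8681/8 (Z = -(44 - 832 - 7893)/8 = -⅛*(-8681) = 8681/8 ≈ 1085.1)
1/(s(610, 9*(-9 + 12)) + Z) = 1/((50 - 10*610 - 45*(-9 + 12) + 610*(9*(-9 + 12))) + 8681/8) = 1/((50 - 6100 - 45*3 + 610*(9*3)) + 8681/8) = 1/((50 - 6100 - 5*27 + 610*27) + 8681/8) = 1/((50 - 6100 - 135 + 16470) + 8681/8) = 1/(10285 + 8681/8) = 1/(90961/8) = 8/90961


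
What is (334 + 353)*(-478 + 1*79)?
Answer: -274113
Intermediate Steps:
(334 + 353)*(-478 + 1*79) = 687*(-478 + 79) = 687*(-399) = -274113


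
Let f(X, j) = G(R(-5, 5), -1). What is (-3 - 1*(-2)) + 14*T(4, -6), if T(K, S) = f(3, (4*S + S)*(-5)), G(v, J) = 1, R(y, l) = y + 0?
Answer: 13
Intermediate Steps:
R(y, l) = y
f(X, j) = 1
T(K, S) = 1
(-3 - 1*(-2)) + 14*T(4, -6) = (-3 - 1*(-2)) + 14*1 = (-3 + 2) + 14 = -1 + 14 = 13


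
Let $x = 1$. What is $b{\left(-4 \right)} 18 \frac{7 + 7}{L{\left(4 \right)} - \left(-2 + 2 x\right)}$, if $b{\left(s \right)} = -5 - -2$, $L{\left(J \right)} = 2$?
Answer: $-378$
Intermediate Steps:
$b{\left(s \right)} = -3$ ($b{\left(s \right)} = -5 + 2 = -3$)
$b{\left(-4 \right)} 18 \frac{7 + 7}{L{\left(4 \right)} - \left(-2 + 2 x\right)} = \left(-3\right) 18 \frac{7 + 7}{2 + \left(\left(-2\right) 1 + 2\right)} = - 54 \frac{14}{2 + \left(-2 + 2\right)} = - 54 \frac{14}{2 + 0} = - 54 \cdot \frac{14}{2} = - 54 \cdot 14 \cdot \frac{1}{2} = \left(-54\right) 7 = -378$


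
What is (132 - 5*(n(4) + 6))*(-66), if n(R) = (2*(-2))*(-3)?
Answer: -2772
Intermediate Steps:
n(R) = 12 (n(R) = -4*(-3) = 12)
(132 - 5*(n(4) + 6))*(-66) = (132 - 5*(12 + 6))*(-66) = (132 - 5*18)*(-66) = (132 - 90)*(-66) = 42*(-66) = -2772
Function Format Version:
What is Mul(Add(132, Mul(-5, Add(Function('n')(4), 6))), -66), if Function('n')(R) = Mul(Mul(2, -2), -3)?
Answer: -2772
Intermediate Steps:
Function('n')(R) = 12 (Function('n')(R) = Mul(-4, -3) = 12)
Mul(Add(132, Mul(-5, Add(Function('n')(4), 6))), -66) = Mul(Add(132, Mul(-5, Add(12, 6))), -66) = Mul(Add(132, Mul(-5, 18)), -66) = Mul(Add(132, -90), -66) = Mul(42, -66) = -2772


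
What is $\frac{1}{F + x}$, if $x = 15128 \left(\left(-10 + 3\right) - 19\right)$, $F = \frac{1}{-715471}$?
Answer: $- \frac{715471}{281414777489} \approx -2.5424 \cdot 10^{-6}$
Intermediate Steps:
$F = - \frac{1}{715471} \approx -1.3977 \cdot 10^{-6}$
$x = -393328$ ($x = 15128 \left(-7 - 19\right) = 15128 \left(-26\right) = -393328$)
$\frac{1}{F + x} = \frac{1}{- \frac{1}{715471} - 393328} = \frac{1}{- \frac{281414777489}{715471}} = - \frac{715471}{281414777489}$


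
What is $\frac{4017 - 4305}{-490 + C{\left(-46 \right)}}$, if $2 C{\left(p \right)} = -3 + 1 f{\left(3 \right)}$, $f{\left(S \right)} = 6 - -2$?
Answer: $\frac{192}{325} \approx 0.59077$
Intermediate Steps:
$f{\left(S \right)} = 8$ ($f{\left(S \right)} = 6 + 2 = 8$)
$C{\left(p \right)} = \frac{5}{2}$ ($C{\left(p \right)} = \frac{-3 + 1 \cdot 8}{2} = \frac{-3 + 8}{2} = \frac{1}{2} \cdot 5 = \frac{5}{2}$)
$\frac{4017 - 4305}{-490 + C{\left(-46 \right)}} = \frac{4017 - 4305}{-490 + \frac{5}{2}} = - \frac{288}{- \frac{975}{2}} = \left(-288\right) \left(- \frac{2}{975}\right) = \frac{192}{325}$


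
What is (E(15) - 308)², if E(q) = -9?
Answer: 100489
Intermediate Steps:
(E(15) - 308)² = (-9 - 308)² = (-317)² = 100489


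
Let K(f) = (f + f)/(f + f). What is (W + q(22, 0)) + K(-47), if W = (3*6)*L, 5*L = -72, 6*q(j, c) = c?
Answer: -1291/5 ≈ -258.20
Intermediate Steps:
q(j, c) = c/6
L = -72/5 (L = (⅕)*(-72) = -72/5 ≈ -14.400)
K(f) = 1 (K(f) = (2*f)/((2*f)) = (2*f)*(1/(2*f)) = 1)
W = -1296/5 (W = (3*6)*(-72/5) = 18*(-72/5) = -1296/5 ≈ -259.20)
(W + q(22, 0)) + K(-47) = (-1296/5 + (⅙)*0) + 1 = (-1296/5 + 0) + 1 = -1296/5 + 1 = -1291/5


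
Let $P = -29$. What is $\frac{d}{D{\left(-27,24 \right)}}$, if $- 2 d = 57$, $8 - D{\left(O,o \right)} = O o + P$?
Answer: $- \frac{57}{1370} \approx -0.041606$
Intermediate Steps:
$D{\left(O,o \right)} = 37 - O o$ ($D{\left(O,o \right)} = 8 - \left(O o - 29\right) = 8 - \left(-29 + O o\right) = 37 - O o$)
$d = - \frac{57}{2}$ ($d = \left(- \frac{1}{2}\right) 57 = - \frac{57}{2} \approx -28.5$)
$\frac{d}{D{\left(-27,24 \right)}} = - \frac{57}{2 \left(37 - \left(-27\right) 24\right)} = - \frac{57}{2 \left(37 + 648\right)} = - \frac{57}{2 \cdot 685} = \left(- \frac{57}{2}\right) \frac{1}{685} = - \frac{57}{1370}$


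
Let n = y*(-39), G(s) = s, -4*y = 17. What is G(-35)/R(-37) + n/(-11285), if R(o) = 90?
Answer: -163957/406260 ≈ -0.40358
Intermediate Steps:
y = -17/4 (y = -¼*17 = -17/4 ≈ -4.2500)
n = 663/4 (n = -17/4*(-39) = 663/4 ≈ 165.75)
G(-35)/R(-37) + n/(-11285) = -35/90 + (663/4)/(-11285) = -35*1/90 + (663/4)*(-1/11285) = -7/18 - 663/45140 = -163957/406260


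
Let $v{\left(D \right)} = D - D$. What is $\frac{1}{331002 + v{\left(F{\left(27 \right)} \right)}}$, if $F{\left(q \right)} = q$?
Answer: $\frac{1}{331002} \approx 3.0211 \cdot 10^{-6}$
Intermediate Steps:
$v{\left(D \right)} = 0$
$\frac{1}{331002 + v{\left(F{\left(27 \right)} \right)}} = \frac{1}{331002 + 0} = \frac{1}{331002}$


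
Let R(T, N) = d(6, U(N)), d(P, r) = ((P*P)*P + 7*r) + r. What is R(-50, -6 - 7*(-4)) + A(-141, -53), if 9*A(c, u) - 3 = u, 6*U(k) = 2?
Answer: 1918/9 ≈ 213.11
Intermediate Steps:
U(k) = ⅓ (U(k) = (⅙)*2 = ⅓)
A(c, u) = ⅓ + u/9
d(P, r) = P³ + 8*r (d(P, r) = (P²*P + 7*r) + r = (P³ + 7*r) + r = P³ + 8*r)
R(T, N) = 656/3 (R(T, N) = 6³ + 8*(⅓) = 216 + 8/3 = 656/3)
R(-50, -6 - 7*(-4)) + A(-141, -53) = 656/3 + (⅓ + (⅑)*(-53)) = 656/3 + (⅓ - 53/9) = 656/3 - 50/9 = 1918/9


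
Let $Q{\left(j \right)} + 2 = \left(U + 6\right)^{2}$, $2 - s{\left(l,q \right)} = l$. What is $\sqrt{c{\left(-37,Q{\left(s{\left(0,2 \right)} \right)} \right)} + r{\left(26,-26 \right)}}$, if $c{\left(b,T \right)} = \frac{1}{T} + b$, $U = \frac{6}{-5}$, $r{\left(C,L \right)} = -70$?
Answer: $\frac{i \sqrt{29591182}}{526} \approx 10.342 i$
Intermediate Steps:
$s{\left(l,q \right)} = 2 - l$
$U = - \frac{6}{5}$ ($U = 6 \left(- \frac{1}{5}\right) = - \frac{6}{5} \approx -1.2$)
$Q{\left(j \right)} = \frac{526}{25}$ ($Q{\left(j \right)} = -2 + \left(- \frac{6}{5} + 6\right)^{2} = -2 + \left(\frac{24}{5}\right)^{2} = -2 + \frac{576}{25} = \frac{526}{25}$)
$c{\left(b,T \right)} = b + \frac{1}{T}$
$\sqrt{c{\left(-37,Q{\left(s{\left(0,2 \right)} \right)} \right)} + r{\left(26,-26 \right)}} = \sqrt{\left(-37 + \frac{1}{\frac{526}{25}}\right) - 70} = \sqrt{\left(-37 + \frac{25}{526}\right) - 70} = \sqrt{- \frac{19437}{526} - 70} = \sqrt{- \frac{56257}{526}} = \frac{i \sqrt{29591182}}{526}$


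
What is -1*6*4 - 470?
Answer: -494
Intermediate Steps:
-1*6*4 - 470 = -6*4 - 470 = -24 - 470 = -494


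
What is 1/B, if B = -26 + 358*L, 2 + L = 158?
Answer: 1/55822 ≈ 1.7914e-5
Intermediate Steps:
L = 156 (L = -2 + 158 = 156)
B = 55822 (B = -26 + 358*156 = -26 + 55848 = 55822)
1/B = 1/55822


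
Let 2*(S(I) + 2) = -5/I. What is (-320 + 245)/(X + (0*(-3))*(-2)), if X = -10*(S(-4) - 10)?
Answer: -60/91 ≈ -0.65934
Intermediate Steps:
S(I) = -2 - 5/(2*I) (S(I) = -2 + (-5/I)/2 = -2 - 5/(2*I))
X = 455/4 (X = -10*((-2 - 5/2/(-4)) - 10) = -10*((-2 - 5/2*(-¼)) - 10) = -10*((-2 + 5/8) - 10) = -10*(-11/8 - 10) = -10*(-91/8) = 455/4 ≈ 113.75)
(-320 + 245)/(X + (0*(-3))*(-2)) = (-320 + 245)/(455/4 + (0*(-3))*(-2)) = -75/(455/4 + 0*(-2)) = -75/(455/4 + 0) = -75/455/4 = -75*4/455 = -60/91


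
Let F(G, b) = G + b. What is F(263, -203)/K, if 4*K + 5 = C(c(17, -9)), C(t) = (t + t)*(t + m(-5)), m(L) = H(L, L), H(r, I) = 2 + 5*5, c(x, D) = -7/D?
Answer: 3888/619 ≈ 6.2811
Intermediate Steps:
H(r, I) = 27 (H(r, I) = 2 + 25 = 27)
m(L) = 27
C(t) = 2*t*(27 + t) (C(t) = (t + t)*(t + 27) = (2*t)*(27 + t) = 2*t*(27 + t))
K = 3095/324 (K = -5/4 + (2*(-7/(-9))*(27 - 7/(-9)))/4 = -5/4 + (2*(-7*(-⅑))*(27 - 7*(-⅑)))/4 = -5/4 + (2*(7/9)*(27 + 7/9))/4 = -5/4 + (2*(7/9)*(250/9))/4 = -5/4 + (¼)*(3500/81) = -5/4 + 875/81 = 3095/324 ≈ 9.5525)
F(263, -203)/K = (263 - 203)/(3095/324) = 60*(324/3095) = 3888/619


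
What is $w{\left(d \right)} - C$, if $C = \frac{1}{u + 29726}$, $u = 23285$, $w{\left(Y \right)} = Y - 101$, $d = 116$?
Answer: $\frac{795164}{53011} \approx 15.0$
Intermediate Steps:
$w{\left(Y \right)} = -101 + Y$
$C = \frac{1}{53011}$ ($C = \frac{1}{23285 + 29726} = \frac{1}{53011} \approx 1.8864 \cdot 10^{-5}$)
$w{\left(d \right)} - C = \left(-101 + 116\right) - \frac{1}{53011} = 15 - \frac{1}{53011} = \frac{795164}{53011}$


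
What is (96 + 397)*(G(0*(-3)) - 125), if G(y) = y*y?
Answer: -61625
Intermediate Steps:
G(y) = y**2
(96 + 397)*(G(0*(-3)) - 125) = (96 + 397)*((0*(-3))**2 - 125) = 493*(0**2 - 125) = 493*(0 - 125) = 493*(-125) = -61625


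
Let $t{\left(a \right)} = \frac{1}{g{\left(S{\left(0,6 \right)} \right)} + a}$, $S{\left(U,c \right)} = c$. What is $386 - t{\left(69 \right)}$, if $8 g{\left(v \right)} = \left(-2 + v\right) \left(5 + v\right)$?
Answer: $\frac{57512}{149} \approx 385.99$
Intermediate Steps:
$g{\left(v \right)} = \frac{\left(-2 + v\right) \left(5 + v\right)}{8}$
$t{\left(a \right)} = \frac{1}{\frac{11}{2} + a}$ ($t{\left(a \right)} = \frac{1}{\left(- \frac{5}{4} + \frac{6^{2}}{8} + \frac{3}{8} \cdot 6\right) + a} = \frac{1}{\left(- \frac{5}{4} + \frac{1}{8} \cdot 36 + \frac{9}{4}\right) + a} = \frac{1}{\left(- \frac{5}{4} + \frac{9}{2} + \frac{9}{4}\right) + a} = \frac{1}{\frac{11}{2} + a}$)
$386 - t{\left(69 \right)} = 386 - \frac{2}{11 + 2 \cdot 69} = 386 - \frac{2}{11 + 138} = 386 - \frac{2}{149} = \frac{57512}{149}$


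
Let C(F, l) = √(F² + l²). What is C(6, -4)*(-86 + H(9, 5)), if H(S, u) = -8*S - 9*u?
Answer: -406*√13 ≈ -1463.9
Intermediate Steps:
H(S, u) = -9*u - 8*S
C(6, -4)*(-86 + H(9, 5)) = √(6² + (-4)²)*(-86 + (-9*5 - 8*9)) = √(36 + 16)*(-86 + (-45 - 72)) = √52*(-86 - 117) = (2*√13)*(-203) = -406*√13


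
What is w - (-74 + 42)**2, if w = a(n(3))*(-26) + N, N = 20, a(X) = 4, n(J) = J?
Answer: -1108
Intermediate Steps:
w = -84 (w = 4*(-26) + 20 = -104 + 20 = -84)
w - (-74 + 42)**2 = -84 - (-74 + 42)**2 = -84 - 1*(-32)**2 = -84 - 1*1024 = -84 - 1024 = -1108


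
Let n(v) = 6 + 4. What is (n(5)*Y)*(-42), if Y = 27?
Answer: -11340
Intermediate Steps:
n(v) = 10
(n(5)*Y)*(-42) = (10*27)*(-42) = 270*(-42) = -11340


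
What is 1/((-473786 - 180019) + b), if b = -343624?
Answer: -1/997429 ≈ -1.0026e-6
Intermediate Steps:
1/((-473786 - 180019) + b) = 1/((-473786 - 180019) - 343624) = 1/(-653805 - 343624) = 1/(-997429) = -1/997429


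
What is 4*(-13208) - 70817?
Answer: -123649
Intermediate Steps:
4*(-13208) - 70817 = -52832 - 70817 = -123649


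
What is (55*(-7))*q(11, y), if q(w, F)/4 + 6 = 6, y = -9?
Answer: 0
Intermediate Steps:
q(w, F) = 0 (q(w, F) = -24 + 4*6 = -24 + 24 = 0)
(55*(-7))*q(11, y) = (55*(-7))*0 = -385*0 = 0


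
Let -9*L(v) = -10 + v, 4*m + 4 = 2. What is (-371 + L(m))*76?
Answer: -84322/3 ≈ -28107.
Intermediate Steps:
m = -½ (m = -1 + (¼)*2 = -1 + ½ = -½ ≈ -0.50000)
L(v) = 10/9 - v/9 (L(v) = -(-10 + v)/9 = 10/9 - v/9)
(-371 + L(m))*76 = (-371 + (10/9 - ⅑*(-½)))*76 = (-371 + (10/9 + 1/18))*76 = (-371 + 7/6)*76 = -2219/6*76 = -84322/3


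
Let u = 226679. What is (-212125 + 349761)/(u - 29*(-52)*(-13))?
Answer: 137636/207075 ≈ 0.66467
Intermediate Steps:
(-212125 + 349761)/(u - 29*(-52)*(-13)) = (-212125 + 349761)/(226679 - 29*(-52)*(-13)) = 137636/(226679 + 1508*(-13)) = 137636/(226679 - 19604) = 137636/207075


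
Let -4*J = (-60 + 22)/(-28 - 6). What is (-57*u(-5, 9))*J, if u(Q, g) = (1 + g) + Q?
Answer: 5415/68 ≈ 79.632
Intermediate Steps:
u(Q, g) = 1 + Q + g
J = -19/68 (J = -(-60 + 22)/(4*(-28 - 6)) = -(-19)/(2*(-34)) = -(-19)*(-1)/(2*34) = -¼*19/17 = -19/68 ≈ -0.27941)
(-57*u(-5, 9))*J = -57*(1 - 5 + 9)*(-19/68) = -57*5*(-19/68) = -285*(-19/68) = 5415/68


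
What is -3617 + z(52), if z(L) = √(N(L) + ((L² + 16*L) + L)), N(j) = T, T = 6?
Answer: -3617 + √3594 ≈ -3557.1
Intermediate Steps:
N(j) = 6
z(L) = √(6 + L² + 17*L) (z(L) = √(6 + ((L² + 16*L) + L)) = √(6 + (L² + 17*L)) = √(6 + L² + 17*L))
-3617 + z(52) = -3617 + √(6 + 52² + 17*52) = -3617 + √(6 + 2704 + 884) = -3617 + √3594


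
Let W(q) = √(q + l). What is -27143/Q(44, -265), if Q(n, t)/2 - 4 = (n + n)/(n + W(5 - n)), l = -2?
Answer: 27143*(-√41 + 44*I)/(8*(√41 - 66*I)) ≈ -2272.5 - 108.7*I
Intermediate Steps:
W(q) = √(-2 + q) (W(q) = √(q - 2) = √(-2 + q))
Q(n, t) = 8 + 4*n/(n + √(3 - n)) (Q(n, t) = 8 + 2*((n + n)/(n + √(-2 + (5 - n)))) = 8 + 2*((2*n)/(n + √(3 - n))) = 8 + 2*(2*n/(n + √(3 - n))) = 8 + 4*n/(n + √(3 - n)))
-27143/Q(44, -265) = -27143*(44 + √(3 - 1*44))/(4*(2*√(3 - 1*44) + 3*44)) = -27143*(44 + √(3 - 44))/(4*(2*√(3 - 44) + 132)) = -27143*(44 + √(-41))/(4*(2*√(-41) + 132)) = -27143*(44 + I*√41)/(4*(2*(I*√41) + 132)) = -27143*(44 + I*√41)/(4*(2*I*√41 + 132)) = -27143*(44 + I*√41)/(4*(132 + 2*I*√41))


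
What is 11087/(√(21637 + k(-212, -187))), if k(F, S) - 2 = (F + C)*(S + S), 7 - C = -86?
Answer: 11087*√66145/66145 ≈ 43.109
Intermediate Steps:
C = 93 (C = 7 - 1*(-86) = 7 + 86 = 93)
k(F, S) = 2 + 2*S*(93 + F) (k(F, S) = 2 + (F + 93)*(S + S) = 2 + (93 + F)*(2*S) = 2 + 2*S*(93 + F))
11087/(√(21637 + k(-212, -187))) = 11087/(√(21637 + (2 + 186*(-187) + 2*(-212)*(-187)))) = 11087/(√(21637 + (2 - 34782 + 79288))) = 11087/(√(21637 + 44508)) = 11087/(√66145) = 11087*(√66145/66145) = 11087*√66145/66145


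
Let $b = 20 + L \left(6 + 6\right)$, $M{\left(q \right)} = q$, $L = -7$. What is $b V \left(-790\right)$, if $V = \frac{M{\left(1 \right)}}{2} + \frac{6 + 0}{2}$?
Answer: $176960$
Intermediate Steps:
$V = \frac{7}{2}$ ($V = 1 \cdot \frac{1}{2} + \frac{6 + 0}{2} = 1 \cdot \frac{1}{2} + 6 \cdot \frac{1}{2} = \frac{1}{2} + 3 = \frac{7}{2} \approx 3.5$)
$b = -64$ ($b = 20 - 7 \left(6 + 6\right) = 20 - 84 = -64$)
$b V \left(-790\right) = - 64 \cdot \frac{7}{2} \left(-790\right) = \left(-64\right) \left(-2765\right) = 176960$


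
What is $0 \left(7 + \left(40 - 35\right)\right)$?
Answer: $0$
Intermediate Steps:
$0 \left(7 + \left(40 - 35\right)\right) = 0 \left(7 + 5\right) = 0 \cdot 12 = 0$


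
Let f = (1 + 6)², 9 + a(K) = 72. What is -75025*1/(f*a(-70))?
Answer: -75025/3087 ≈ -24.304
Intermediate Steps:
a(K) = 63 (a(K) = -9 + 72 = 63)
f = 49 (f = 7² = 49)
-75025*1/(f*a(-70)) = -75025/(63*49) = -75025/3087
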